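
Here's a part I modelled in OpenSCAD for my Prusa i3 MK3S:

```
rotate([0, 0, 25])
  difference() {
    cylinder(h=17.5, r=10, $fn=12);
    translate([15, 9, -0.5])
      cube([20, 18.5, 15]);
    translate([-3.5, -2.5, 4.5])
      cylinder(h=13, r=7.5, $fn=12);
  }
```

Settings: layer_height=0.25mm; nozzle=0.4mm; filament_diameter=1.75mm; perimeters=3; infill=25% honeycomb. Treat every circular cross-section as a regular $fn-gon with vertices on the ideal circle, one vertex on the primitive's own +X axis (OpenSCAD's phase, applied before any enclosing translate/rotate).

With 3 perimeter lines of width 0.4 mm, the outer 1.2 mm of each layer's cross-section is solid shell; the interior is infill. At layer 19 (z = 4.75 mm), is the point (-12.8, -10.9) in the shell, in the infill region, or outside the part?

At z = 4.75 mm: the cylinder: section is a regular 12-gon, circumradius r=10; the cube at (15, 9) (footprint 20×18.5) is included at this height; the r=7.5 cylinder at (-3.5, -2.5) gives a regular 12-gon of circumradius 7.5 (constant along its height); After the difference (first − rest): starting from the r=10 cylinder, the 20×18.5 cube at (15, 9) misses the remaining region (no effect); the r=7.5 cylinder at (-3.5, -2.5) partially overlaps it — only the 148.98 mm² overlap (of its 168.75 mm²) is removed, clipping the outline — 1 connected region; (rotated 25° about Z; rotation is an isometry so areas/perimeters/island counts are preserved). Overall, the cross-section is a single solid region. Undo the 25° rotation: the query point maps to (-16.207, -4.469) in the un-rotated model frame. The nearest boundary edge runs (-7.25, 4.00)→(-9.54, 1.70); distance from the point to it = 9.08 mm. The point is not inside any of the regions above, so it lies outside the cross-section (9.08 mm from the nearest boundary).

outside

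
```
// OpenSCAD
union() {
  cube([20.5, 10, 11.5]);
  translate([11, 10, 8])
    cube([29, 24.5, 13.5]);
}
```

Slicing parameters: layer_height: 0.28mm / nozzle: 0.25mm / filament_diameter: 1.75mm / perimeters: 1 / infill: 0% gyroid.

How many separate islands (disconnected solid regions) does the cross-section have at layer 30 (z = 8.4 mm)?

At z = 8.4 mm: the 20.5×10 cube contributes its full rectangle; the cube at (11, 10) is present — its section is the full 29×24.5 rectangle; Taking the union: the 2 present regions share edge segments without overlapping in area, so areas simply add but the touching pieces fuse into one outline (the shared edge portions become interior and drop out of the boundary) — 1 connected region. Overall, the cross-section is a single solid region. Island count = 1.

1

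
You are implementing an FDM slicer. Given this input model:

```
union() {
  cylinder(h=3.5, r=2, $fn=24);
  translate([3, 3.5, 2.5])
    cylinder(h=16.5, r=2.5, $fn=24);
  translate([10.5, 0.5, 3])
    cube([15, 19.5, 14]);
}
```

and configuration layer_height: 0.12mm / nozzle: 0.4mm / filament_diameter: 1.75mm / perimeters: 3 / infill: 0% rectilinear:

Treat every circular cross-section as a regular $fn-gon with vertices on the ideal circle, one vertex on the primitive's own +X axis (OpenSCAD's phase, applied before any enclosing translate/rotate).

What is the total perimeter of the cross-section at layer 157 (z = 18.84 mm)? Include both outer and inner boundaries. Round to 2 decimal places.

At z = 18.84 mm: the cylinder does not reach this height (z outside [0, 3.5]); the r=2.5 cylinder at (3, 3.5) contributes a regular 24-gon of circumradius 2.5 (perimeter = 2·24·2.500·sin(180°/24) = 15.66 mm); the cube at (10.5, 0.5) does not reach this height (z outside [3, 17]); Combining (union): only the r=2.5 cylinder at (3, 3.5) is present, so the union is just that shape — boundary = 15.66 mm. Overall, the cross-section is a single solid region. Total boundary length (outer) = 15.66 mm.

15.66 mm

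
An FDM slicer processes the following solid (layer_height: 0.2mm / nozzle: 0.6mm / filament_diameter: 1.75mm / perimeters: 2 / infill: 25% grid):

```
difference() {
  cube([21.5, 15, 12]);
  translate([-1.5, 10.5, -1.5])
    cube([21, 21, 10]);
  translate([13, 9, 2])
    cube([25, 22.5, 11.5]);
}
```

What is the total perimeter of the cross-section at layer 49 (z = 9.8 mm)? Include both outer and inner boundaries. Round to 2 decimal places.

73.00 mm

At z = 9.8 mm: the cube (footprint 21.5×15) is included at this height (perimeter 73.00 mm); the cube at (-1.5, 10.5) is not intersected at this z (z outside [-1.5, 8.5]); the cube at (13, 9) is present — its section is the full 25×22.5 rectangle (perimeter 95.00 mm); Taking the first minus the rest: starting from the 21.5×15 cube, the 25×22.5 cube at (13, 9) partially overlaps it — only the 51.00 mm² overlap (of its 562.50 mm²) is removed, clipping the outline — boundary = 73.00 mm. Overall, the cross-section is a single solid region. Total boundary length (outer) = 73.00 mm.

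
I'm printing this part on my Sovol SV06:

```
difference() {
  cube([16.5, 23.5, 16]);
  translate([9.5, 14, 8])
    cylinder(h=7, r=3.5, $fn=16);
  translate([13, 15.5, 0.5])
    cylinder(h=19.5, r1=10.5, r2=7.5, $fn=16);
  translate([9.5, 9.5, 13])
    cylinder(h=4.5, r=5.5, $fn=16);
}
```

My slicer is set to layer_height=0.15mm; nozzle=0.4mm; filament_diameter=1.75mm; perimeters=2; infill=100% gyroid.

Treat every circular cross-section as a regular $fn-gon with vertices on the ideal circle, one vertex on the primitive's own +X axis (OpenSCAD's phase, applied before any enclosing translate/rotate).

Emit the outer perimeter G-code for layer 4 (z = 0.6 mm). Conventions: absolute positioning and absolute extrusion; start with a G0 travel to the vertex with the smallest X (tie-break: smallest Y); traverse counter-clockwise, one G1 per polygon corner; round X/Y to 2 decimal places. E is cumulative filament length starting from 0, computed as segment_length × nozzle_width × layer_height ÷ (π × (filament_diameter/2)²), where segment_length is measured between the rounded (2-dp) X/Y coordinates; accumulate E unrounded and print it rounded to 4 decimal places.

At z = 0.6 mm: the 16.5×23.5 cube contributes its full rectangle; the cylinder at (9.5, 14) is absent (z outside [8, 15]); the cone at (13, 15.5) contributes a regular 16-gon of circumradius 10.485 (interpolated between r1=10.5 and r2=7.5 at t=0.005); the cylinder at (9.5, 9.5) does not reach this height (z outside [13, 17.5]); After the difference (first − rest): starting from the 16.5×23.5 cube, the cone at (13, 15.5) partially overlaps it — only the 221.25 mm² overlap (of its 336.54 mm²) is removed, clipping the outline — 1 connected region. The outline is a single polygon with 12 vertices. Extrusion per mm of travel: 0.4 × 0.15 / (π × 0.875²) = 0.024945. Accumulating E over each segment gives final E = 2.0288.

G0 X0.00 Y0.00 Z0.60
G1 X16.50 Y0.00 E0.4116
G1 X16.50 Y5.71 E0.5540
G1 X13.00 Y5.02 E0.6430
G1 X8.99 Y5.81 E0.7450
G1 X5.59 Y8.09 E0.8471
G1 X3.31 Y11.49 E0.9492
G1 X2.52 Y15.50 E1.0512
G1 X3.31 Y19.51 E1.1531
G1 X5.59 Y22.91 E1.2552
G1 X6.46 Y23.50 E1.2815
G1 X0.00 Y23.50 E1.4426
G1 X0.00 Y0.00 E2.0288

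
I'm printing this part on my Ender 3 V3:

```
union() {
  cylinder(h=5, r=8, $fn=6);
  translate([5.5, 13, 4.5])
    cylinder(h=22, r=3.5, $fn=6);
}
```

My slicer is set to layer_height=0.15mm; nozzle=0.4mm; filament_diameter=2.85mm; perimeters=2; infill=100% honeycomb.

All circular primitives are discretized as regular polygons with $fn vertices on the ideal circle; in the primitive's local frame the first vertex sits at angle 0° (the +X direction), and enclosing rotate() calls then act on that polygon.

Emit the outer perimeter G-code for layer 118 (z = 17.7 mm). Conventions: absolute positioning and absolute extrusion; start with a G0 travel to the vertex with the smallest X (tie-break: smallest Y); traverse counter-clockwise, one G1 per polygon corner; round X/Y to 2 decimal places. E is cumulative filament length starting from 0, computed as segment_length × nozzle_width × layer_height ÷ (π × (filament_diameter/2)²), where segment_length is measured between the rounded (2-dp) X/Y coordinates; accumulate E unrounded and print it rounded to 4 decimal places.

At z = 17.7 mm: the cylinder is not intersected at this z (z outside [0, 5]); the cylinder at (5.5, 13): section is a regular 6-gon, circumradius r=3.5; Taking the union: only the r=3.5 cylinder at (5.5, 13) is present, so the union is just that shape — 1 connected region. The outline is a single polygon with 6 vertices. Extrusion per mm of travel: 0.4 × 0.15 / (π × 1.425²) = 0.009405. Accumulating E over each segment gives final E = 0.1975.

G0 X2.00 Y13.00 Z17.70
G1 X3.75 Y9.97 E0.0329
G1 X7.25 Y9.97 E0.0658
G1 X9.00 Y13.00 E0.0987
G1 X7.25 Y16.03 E0.1316
G1 X3.75 Y16.03 E0.1646
G1 X2.00 Y13.00 E0.1975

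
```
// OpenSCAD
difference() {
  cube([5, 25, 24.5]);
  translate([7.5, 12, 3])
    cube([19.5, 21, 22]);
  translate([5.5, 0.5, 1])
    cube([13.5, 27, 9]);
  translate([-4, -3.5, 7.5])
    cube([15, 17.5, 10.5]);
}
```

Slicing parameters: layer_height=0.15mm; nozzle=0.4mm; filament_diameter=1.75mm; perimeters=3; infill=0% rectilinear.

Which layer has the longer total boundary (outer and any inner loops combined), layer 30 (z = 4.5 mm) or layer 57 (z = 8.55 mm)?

Layer 30 (z = 4.5): the cube (footprint 5×25) is included at this height (perimeter 60.00 mm); the cube at (7.5, 12) is present — its section is the full 19.5×21 rectangle (perimeter 81.00 mm); the 13.5×27 cube at (5.5, 0.5) contributes its full rectangle (perimeter 81.00 mm); the cube at (-4, -3.5) is not intersected at this z (z outside [7.5, 18]); Subtracting the remaining from the first: starting from the 5×25 cube, the 19.5×21 cube at (7.5, 12) misses the remaining region (no effect); the 13.5×27 cube at (5.5, 0.5) misses the remaining region (no effect) — boundary = 60.00 mm. So its perimeter = 60.00 mm. Layer 57 (z = 8.55): the cube (footprint 5×25) is included at this height (perimeter 60.00 mm); the cube at (7.5, 12) is present — its section is the full 19.5×21 rectangle (perimeter 81.00 mm); the cube at (5.5, 0.5) is present — its section is the full 13.5×27 rectangle (perimeter 81.00 mm); the 15×17.5 cube at (-4, -3.5) contributes its full rectangle (perimeter 65.00 mm); Taking the first minus the rest: starting from the 5×25 cube, the 19.5×21 cube at (7.5, 12) misses the remaining region (no effect); the 13.5×27 cube at (5.5, 0.5) misses the remaining region (no effect); the 15×17.5 cube at (-4, -3.5) partially overlaps it — only the 70.00 mm² overlap (of its 262.50 mm²) is removed, clipping the outline — boundary = 32.00 mm. So its perimeter = 32.00 mm. Layer 30 is larger (60.00 vs 32.00 mm).

layer 30 (z = 4.5 mm)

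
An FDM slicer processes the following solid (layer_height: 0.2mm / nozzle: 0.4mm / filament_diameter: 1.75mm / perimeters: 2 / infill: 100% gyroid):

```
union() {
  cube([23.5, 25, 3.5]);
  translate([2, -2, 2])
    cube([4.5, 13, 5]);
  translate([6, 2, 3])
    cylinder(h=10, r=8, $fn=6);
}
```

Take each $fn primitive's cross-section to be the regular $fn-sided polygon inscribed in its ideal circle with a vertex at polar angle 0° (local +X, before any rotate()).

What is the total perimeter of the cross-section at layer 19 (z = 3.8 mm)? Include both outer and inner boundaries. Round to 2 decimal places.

52.14 mm

At z = 3.8 mm: the cube is absent (z outside [0, 3.5]); the 4.5×13 cube at (2, -2) contributes its full rectangle (perimeter 35.00 mm); the r=8 cylinder at (6, 2) gives a regular 6-gon of circumradius 8 (constant along its height) (perimeter = 2·6·8.000·sin(180°/6) = 48.00 mm); Merging all regions: the regions partially overlap (shared area 49.18 mm²), so the edge portions inside another operand are dropped and the merged outline is re-measured after clipping — boundary = 52.14 mm. Overall, the cross-section is a single solid region. Total boundary length (outer) = 52.14 mm.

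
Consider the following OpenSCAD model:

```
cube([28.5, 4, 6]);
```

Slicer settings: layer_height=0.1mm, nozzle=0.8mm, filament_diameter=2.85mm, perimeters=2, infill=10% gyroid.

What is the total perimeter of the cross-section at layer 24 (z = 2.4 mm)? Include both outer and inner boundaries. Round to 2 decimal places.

At z = 2.4 mm: the 28.5×4 cube contributes its full rectangle (perimeter 65.00 mm). Overall, the cross-section is a single solid region. Total boundary length (outer) = 65.00 mm.

65.00 mm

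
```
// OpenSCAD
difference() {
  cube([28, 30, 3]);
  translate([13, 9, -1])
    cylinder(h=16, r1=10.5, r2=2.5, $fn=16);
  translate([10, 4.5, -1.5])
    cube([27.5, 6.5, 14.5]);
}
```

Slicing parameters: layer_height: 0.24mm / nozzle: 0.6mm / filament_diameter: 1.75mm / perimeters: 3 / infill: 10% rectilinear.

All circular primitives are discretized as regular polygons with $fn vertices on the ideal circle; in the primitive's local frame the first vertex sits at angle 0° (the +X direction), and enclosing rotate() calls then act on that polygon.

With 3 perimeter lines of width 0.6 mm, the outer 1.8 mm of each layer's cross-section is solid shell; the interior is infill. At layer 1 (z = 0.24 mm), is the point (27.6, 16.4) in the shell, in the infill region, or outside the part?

At z = 0.24 mm: the cube is present — its section is the full 28×30 rectangle; the cone at (13, 9) (r1=10.5→r2=2.5) has section circumradius 9.880 here — a regular 16-gon; the cube at (10, 4.5) is present — its section is the full 27.5×6.5 rectangle; Subtracting the remaining from the first: starting from the 28×30 cube, the cone at (13, 9) partially overlaps it — only the 295.01 mm² overlap (of its 298.84 mm²) is removed, clipping the outline; the 27.5×6.5 cube at (10, 4.5) partially overlaps it — only the 35.81 mm² overlap (of its 178.75 mm²) is removed, clipping the outline — 2 connected regions. Overall, the cross-section has 2 separate islands. The nearest boundary edge runs (28.00, 30.00)→(28.00, 11.00); distance from the point to it = 0.40 mm. (Shell/infill is judged within the island containing the point — the largest one.) The point is inside the cross-section, 0.40 mm from the nearest boundary — within the 1.8 mm shell band (3 × 0.6).

shell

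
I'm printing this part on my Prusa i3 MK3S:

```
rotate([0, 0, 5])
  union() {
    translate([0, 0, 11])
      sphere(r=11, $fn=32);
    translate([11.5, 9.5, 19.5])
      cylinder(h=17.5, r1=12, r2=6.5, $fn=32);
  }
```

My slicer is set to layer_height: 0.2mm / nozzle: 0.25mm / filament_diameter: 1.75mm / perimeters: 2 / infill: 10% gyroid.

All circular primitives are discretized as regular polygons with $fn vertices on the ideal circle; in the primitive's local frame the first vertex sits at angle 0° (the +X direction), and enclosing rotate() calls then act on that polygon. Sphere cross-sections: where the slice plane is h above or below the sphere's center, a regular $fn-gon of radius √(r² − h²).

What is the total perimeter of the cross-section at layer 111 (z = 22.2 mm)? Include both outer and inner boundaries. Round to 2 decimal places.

69.95 mm

At z = 22.2 mm: the sphere is not intersected at this z (|z−center|=11.200 > r=11); the cone at (11.5, 9.5) (r1=12→r2=6.5) has section circumradius 11.151 here — a regular 32-gon (perimeter = 2·32·11.151·sin(180°/32) = 69.95 mm); Combining (union): only the cone at (11.5, 9.5) is present, so the union is just that shape — boundary = 69.95 mm; (whole slice rotated 5° about Z — lengths, areas and connectivity unchanged). Overall, the cross-section is a single solid region. Total boundary length (outer) = 69.95 mm.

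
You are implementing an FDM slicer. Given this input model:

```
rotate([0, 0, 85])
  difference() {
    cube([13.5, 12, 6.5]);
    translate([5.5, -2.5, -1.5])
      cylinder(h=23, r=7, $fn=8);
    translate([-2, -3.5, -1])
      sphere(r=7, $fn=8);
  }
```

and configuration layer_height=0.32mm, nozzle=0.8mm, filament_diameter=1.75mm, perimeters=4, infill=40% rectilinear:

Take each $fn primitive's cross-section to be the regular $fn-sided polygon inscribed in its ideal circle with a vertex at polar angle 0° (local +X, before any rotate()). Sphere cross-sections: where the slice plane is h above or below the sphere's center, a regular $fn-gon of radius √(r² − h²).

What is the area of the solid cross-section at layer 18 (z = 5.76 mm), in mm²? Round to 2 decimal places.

125.38 mm²

At z = 5.76 mm: the cube is present — its section is the full 13.5×12 rectangle (area 162.00 mm²); the r=7 cylinder at (5.5, -2.5) gives a regular 8-gon of circumradius 7 (constant along its height) (area = (8/2)·7.000²·sin(360°/8) = 138.59 mm²); the sphere at (-2, -3.5): section is a regular 8-gon, circumradius = √(r²−h²) = √(7²−6.76²) = 1.817 (area = (8/2)·1.817²·sin(360°/8) = 9.34 mm²); Taking the first minus the rest: starting from the 13.5×12 cube (162.00 mm²), the r=7 cylinder at (5.5, -2.5) partially overlaps it — only the 36.62 mm² overlap (of its 138.59 mm²) is removed, clipping the outline; the r=7 sphere at (-2, -3.5) misses the remaining region (no effect) — area = 125.38 mm²; (whole slice rotated 85° about Z — lengths, areas and connectivity unchanged). Overall, the cross-section is a single solid region. Net area = 125.38 mm².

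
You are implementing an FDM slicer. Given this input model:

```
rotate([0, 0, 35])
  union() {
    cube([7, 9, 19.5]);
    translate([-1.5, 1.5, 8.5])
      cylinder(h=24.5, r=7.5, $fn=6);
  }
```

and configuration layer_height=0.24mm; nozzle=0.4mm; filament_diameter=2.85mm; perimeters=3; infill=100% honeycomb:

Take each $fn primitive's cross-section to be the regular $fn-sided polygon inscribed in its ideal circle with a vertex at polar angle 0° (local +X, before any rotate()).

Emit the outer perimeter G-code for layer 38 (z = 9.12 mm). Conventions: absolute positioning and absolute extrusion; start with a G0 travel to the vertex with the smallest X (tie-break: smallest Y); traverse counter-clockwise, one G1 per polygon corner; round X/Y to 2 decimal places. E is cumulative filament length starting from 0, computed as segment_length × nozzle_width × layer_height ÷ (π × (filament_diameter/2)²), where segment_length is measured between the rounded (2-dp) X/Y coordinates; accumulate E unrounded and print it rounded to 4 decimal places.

G0 X-8.89 Y3.54 Z9.12
G1 X-8.23 Y-3.93 E0.1128
G1 X-1.44 Y-7.10 E0.2256
G1 X4.71 Y-2.80 E0.3385
G1 X4.21 Y2.94 E0.4252
G1 X5.73 Y4.02 E0.4533
G1 X0.57 Y11.39 E0.5887
G1 X-5.16 Y7.37 E0.6940
G1 X-4.59 Y6.55 E0.7091
G1 X-8.89 Y3.54 E0.7880

At z = 9.12 mm: the 7×9 cube contributes its full rectangle; the r=7.5 cylinder at (-1.5, 1.5) contributes a regular 6-gon of circumradius 7.5; Merging all regions: the regions partially overlap (shared area 35.14 mm²), so overlapping operands fuse into one piece — 1 connected region; (whole slice rotated 35° about Z — lengths, areas and connectivity unchanged). The outline is a single polygon with 9 vertices. Extrusion per mm of travel: 0.4 × 0.24 / (π × 1.425²) = 0.015048. Accumulating E over each segment gives final E = 0.7880.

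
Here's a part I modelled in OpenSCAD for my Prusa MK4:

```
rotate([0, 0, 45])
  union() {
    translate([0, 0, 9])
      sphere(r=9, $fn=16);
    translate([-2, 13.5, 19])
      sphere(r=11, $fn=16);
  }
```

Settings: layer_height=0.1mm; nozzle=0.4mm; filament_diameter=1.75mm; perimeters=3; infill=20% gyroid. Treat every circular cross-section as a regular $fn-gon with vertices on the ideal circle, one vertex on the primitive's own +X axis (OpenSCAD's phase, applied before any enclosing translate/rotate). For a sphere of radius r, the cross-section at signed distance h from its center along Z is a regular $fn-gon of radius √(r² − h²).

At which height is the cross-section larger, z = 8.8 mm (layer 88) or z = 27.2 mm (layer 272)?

Layer 88 (z = 8.8): the sphere: section is a regular 16-gon, circumradius = √(r²−h²) = √(9²−0.2²) = 8.998 (area = (16/2)·8.998²·sin(360°/16) = 247.86 mm²); the r=11 sphere at (-2, 13.5) contributes a regular 16-gon of circumradius √(11²−10.2²) = 4.118 (area = (16/2)·4.118²·sin(360°/16) = 51.92 mm²); Combining (union): the 2 present regions are separate (no shared area or edge), so areas and boundary lengths simply add and each stays a separate island — area = 299.78 mm²; (rotated 45° about Z; rotation is an isometry so areas/perimeters/island counts are preserved). So its area = 299.78 mm². Layer 272 (z = 27.2): the sphere is absent (|z−center|=18.200 > r=9); the r=11 sphere at (-2, 13.5) slices to a regular 16-gon of circumradius 7.332 (√(r²−h²) with h=8.2 from center) (area = (16/2)·7.332²·sin(360°/16) = 164.58 mm²); Combining (union): only the r=11 sphere at (-2, 13.5) is present, so the union is just that shape — area = 164.58 mm²; (whole slice rotated 45° about Z — lengths, areas and connectivity unchanged). So its area = 164.58 mm². Layer 88 is larger (299.78 vs 164.58 mm²).

layer 88 (z = 8.8 mm)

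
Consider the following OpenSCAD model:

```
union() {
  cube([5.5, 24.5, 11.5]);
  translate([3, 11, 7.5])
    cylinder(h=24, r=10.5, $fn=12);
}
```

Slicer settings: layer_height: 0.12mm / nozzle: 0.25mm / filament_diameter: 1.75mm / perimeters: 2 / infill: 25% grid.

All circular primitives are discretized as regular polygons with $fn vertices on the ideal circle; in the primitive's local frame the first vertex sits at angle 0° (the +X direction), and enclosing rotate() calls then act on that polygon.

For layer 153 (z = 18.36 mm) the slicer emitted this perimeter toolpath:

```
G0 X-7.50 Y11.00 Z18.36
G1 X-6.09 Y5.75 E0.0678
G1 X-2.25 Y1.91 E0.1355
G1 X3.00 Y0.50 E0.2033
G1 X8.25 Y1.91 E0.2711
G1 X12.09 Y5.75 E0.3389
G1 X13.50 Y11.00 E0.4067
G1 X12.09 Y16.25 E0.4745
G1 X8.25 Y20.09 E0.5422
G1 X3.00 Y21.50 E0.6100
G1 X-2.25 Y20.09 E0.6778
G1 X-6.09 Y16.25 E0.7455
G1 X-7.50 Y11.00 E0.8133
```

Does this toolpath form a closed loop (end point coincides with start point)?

yes

Start point (G0): (-7.50, 11.00). End point (last G1): the path returns to the start — closed.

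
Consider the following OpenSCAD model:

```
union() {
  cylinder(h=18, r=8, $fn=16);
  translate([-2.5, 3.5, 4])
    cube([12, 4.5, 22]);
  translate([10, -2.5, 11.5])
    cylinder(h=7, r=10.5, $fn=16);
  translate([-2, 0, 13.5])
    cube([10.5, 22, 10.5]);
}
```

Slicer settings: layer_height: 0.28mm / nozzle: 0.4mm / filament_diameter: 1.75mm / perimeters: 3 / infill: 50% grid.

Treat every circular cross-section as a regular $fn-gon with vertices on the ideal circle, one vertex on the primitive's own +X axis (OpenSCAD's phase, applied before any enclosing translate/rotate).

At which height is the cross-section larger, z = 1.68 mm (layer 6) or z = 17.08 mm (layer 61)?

Layer 6 (z = 1.68): the r=8 cylinder gives a regular 16-gon of circumradius 8 (constant along its height) (area = (16/2)·8.000²·sin(360°/16) = 195.93 mm²); the cube at (-2.5, 3.5) is not intersected at this z (z outside [4, 26]); the cylinder at (10, -2.5) does not reach this height (z outside [11.5, 18.5]); the cube at (-2, 0) does not reach this height (z outside [13.5, 24]); Merging all regions: only the r=8 cylinder is present, so the union is just that shape — area = 195.93 mm². So its area = 195.93 mm². Layer 61 (z = 17.08): the r=8 cylinder contributes a regular 16-gon of circumradius 8 (area = (16/2)·8.000²·sin(360°/16) = 195.93 mm²); the cube at (-2.5, 3.5) is present — its section is the full 12×4.5 rectangle (area 54.00 mm²); the r=10.5 cylinder at (10, -2.5) gives a regular 16-gon of circumradius 10.5 (constant along its height) (area = (16/2)·10.500²·sin(360°/16) = 337.53 mm²); the cube at (-2, 0) is present — its section is the full 10.5×22 rectangle (area 231.00 mm²); Combining (union): the regions partially overlap — summed areas 818.46 mm² minus the doubly-counted overlap 214.12 mm² gives 604.34 mm² — area = 604.34 mm². So its area = 604.34 mm². Layer 61 is larger (604.34 vs 195.93 mm²).

layer 61 (z = 17.08 mm)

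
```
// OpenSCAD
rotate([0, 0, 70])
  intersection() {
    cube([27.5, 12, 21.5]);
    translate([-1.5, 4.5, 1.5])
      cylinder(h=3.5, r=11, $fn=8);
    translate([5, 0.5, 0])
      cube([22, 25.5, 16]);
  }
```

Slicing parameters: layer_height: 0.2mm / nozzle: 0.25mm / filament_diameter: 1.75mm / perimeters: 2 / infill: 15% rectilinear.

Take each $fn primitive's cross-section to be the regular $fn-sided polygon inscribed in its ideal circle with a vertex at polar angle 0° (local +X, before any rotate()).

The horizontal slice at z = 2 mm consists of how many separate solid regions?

1

At z = 2 mm: the cube (footprint 27.5×12) is included at this height; the cylinder at (-1.5, 4.5): section is a regular 8-gon, circumradius r=11; the 22×25.5 cube at (5, 0.5) contributes its full rectangle; Taking the intersection: the r=11 cylinder at (-1.5, 4.5) partially overlaps the 27.5×12 cube; clipping to the common part keeps 98.16 mm²; the 22×25.5 cube at (5, 0.5) partially overlaps the running intersection; clipping to the common part keeps 36.79 mm² — 1 connected region; (whole slice rotated 70° about Z — lengths, areas and connectivity unchanged). The result has 1 disconnected region.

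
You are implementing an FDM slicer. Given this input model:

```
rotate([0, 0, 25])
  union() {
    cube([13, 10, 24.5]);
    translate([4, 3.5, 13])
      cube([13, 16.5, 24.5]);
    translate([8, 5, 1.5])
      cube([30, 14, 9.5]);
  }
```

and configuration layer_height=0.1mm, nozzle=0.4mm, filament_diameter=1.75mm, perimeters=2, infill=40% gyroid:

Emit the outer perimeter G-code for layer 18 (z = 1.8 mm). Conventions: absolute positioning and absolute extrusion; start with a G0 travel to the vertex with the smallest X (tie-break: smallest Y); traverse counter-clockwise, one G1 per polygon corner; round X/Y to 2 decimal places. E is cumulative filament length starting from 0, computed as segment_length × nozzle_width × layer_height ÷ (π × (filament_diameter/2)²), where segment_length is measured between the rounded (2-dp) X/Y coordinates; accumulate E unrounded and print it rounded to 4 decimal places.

G0 X-4.23 Y9.06 Z1.80
G1 X0.00 Y0.00 E0.1663
G1 X11.78 Y5.49 E0.3824
G1 X9.67 Y10.03 E0.4657
G1 X32.33 Y20.59 E0.8814
G1 X26.41 Y33.28 E1.1143
G1 X-0.78 Y20.60 E1.6132
G1 X3.02 Y12.44 E1.7629
G1 X-4.23 Y9.06 E1.8959

At z = 1.8 mm: the 13×10 cube contributes its full rectangle; the cube at (4, 3.5) is absent (z outside [13, 37.5]); the cube at (8, 5) (footprint 30×14) is included at this height; Taking the union: the regions partially overlap (shared area 25.00 mm²), so overlapping operands fuse into one piece — 1 connected region; (whole slice rotated 25° about Z — lengths, areas and connectivity unchanged). The outline is a single polygon with 8 vertices. Extrusion per mm of travel: 0.4 × 0.1 / (π × 0.875²) = 0.016630. Accumulating E over each segment gives final E = 1.8959.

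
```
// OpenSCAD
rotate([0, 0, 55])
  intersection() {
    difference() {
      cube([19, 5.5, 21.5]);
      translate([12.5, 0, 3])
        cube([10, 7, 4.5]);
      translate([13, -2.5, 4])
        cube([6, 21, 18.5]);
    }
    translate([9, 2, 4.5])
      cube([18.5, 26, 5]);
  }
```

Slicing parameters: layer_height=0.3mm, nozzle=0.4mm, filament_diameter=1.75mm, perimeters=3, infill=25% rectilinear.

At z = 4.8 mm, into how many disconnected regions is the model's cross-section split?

At z = 4.8 mm: the cube (footprint 19×5.5) is included at this height; the 10×7 cube at (12.5, 0) contributes its full rectangle; the cube at (13, -2.5) is present — its section is the full 6×21 rectangle; After the difference (first − rest): starting from the 19×5.5 cube, the 10×7 cube at (12.5, 0) partially overlaps it — only the 35.75 mm² overlap (of its 70.00 mm²) is removed, clipping the outline; the 6×21 cube at (13, -2.5) misses the remaining region (no effect) — 1 connected region; the 18.5×26 cube at (9, 2) contributes its full rectangle; Keeping only the common overlap: the 18.5×26 cube at (9, 2) partially overlaps the result so far; clipping to the common part keeps 12.25 mm² — 1 connected region; (rotated 55° about Z; rotation is an isometry so areas/perimeters/island counts are preserved). The result has 1 disconnected region.

1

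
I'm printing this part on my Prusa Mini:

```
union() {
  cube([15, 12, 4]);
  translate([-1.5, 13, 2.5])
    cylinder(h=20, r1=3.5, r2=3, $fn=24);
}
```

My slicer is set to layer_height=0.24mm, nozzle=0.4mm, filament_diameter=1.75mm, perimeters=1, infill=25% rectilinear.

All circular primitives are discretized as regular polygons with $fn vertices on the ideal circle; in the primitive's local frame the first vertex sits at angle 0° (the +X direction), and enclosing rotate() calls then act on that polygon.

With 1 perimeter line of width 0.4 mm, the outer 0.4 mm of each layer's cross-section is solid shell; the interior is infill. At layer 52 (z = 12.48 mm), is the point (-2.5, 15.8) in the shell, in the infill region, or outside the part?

shell

At z = 12.48 mm: the cube is not intersected at this z (z outside [0, 4]); the cone at (-1.5, 13) contributes a regular 24-gon of circumradius 3.251 (interpolated between r1=3.5 and r2=3 at t=0.499); Taking the union: only the cone at (-1.5, 13) is present, so the union is just that shape — 1 connected region. Overall, the cross-section is a single solid region. The nearest boundary edge runs (-2.34, 16.14)→(-3.13, 15.82); distance from the point to it = 0.25 mm. The point is inside the cross-section, 0.25 mm from the nearest boundary — within the 0.4 mm shell band (1 × 0.4).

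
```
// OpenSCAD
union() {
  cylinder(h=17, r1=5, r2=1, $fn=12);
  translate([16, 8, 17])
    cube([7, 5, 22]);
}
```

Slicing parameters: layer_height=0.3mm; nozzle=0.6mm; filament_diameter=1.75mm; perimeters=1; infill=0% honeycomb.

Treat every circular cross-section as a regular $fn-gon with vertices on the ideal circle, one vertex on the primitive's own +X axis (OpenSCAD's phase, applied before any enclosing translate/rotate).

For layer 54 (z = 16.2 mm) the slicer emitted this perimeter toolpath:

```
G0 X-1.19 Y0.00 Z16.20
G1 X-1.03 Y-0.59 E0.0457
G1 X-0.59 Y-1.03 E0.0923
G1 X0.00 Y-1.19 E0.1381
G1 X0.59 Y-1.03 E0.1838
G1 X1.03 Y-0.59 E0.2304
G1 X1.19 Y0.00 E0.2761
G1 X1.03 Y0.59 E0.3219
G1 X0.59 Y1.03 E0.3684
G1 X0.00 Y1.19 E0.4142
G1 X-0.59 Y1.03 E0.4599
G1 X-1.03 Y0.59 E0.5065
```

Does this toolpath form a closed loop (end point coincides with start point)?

no

Start point (G0): (-1.19, 0.00). End point (last G1): the path does not return to the start — open.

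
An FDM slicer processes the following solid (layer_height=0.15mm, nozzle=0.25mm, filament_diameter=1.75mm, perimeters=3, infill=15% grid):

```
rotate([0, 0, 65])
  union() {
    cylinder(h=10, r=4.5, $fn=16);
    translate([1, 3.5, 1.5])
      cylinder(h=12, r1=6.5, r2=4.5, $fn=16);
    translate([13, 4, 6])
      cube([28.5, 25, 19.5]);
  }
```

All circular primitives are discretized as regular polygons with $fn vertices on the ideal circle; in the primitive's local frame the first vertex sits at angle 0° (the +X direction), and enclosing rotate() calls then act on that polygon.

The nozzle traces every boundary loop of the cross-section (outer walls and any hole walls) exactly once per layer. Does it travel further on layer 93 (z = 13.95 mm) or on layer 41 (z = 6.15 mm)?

layer 41 (z = 6.15 mm)

Layer 93 (z = 13.95): the cylinder is absent (z outside [0, 10]); the cone at (1, 3.5) is absent (z outside [1.5, 13.5]); the 28.5×25 cube at (13, 4) contributes its full rectangle (perimeter 107.00 mm); Taking the union: only the 28.5×25 cube at (13, 4) is present, so the union is just that shape — boundary = 107.00 mm; (whole slice rotated 65° about Z — lengths, areas and connectivity unchanged). So its perimeter = 107.00 mm. Layer 41 (z = 6.15): the r=4.5 cylinder contributes a regular 16-gon of circumradius 4.5 (perimeter = 2·16·4.500·sin(180°/16) = 28.09 mm); the cone at (1, 3.5) (r1=6.5→r2=4.5) has section circumradius 5.725 here — a regular 16-gon (perimeter = 2·16·5.725·sin(180°/16) = 35.74 mm); the cube at (13, 4) (footprint 28.5×25) is included at this height (perimeter 107.00 mm); Taking the union: the regions partially overlap (shared area 43.06 mm²), so the edge portions inside another operand are dropped and the merged outline is re-measured after clipping — boundary = 146.80 mm; (whole slice rotated 65° about Z — lengths, areas and connectivity unchanged). So its perimeter = 146.80 mm. Layer 41 is larger (146.80 vs 107.00 mm).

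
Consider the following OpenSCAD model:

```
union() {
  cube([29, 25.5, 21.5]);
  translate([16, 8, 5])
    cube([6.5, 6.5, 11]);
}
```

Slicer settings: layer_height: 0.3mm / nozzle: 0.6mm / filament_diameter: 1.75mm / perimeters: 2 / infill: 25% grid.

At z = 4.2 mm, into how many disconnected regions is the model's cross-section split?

1

At z = 4.2 mm: the cube is present — its section is the full 29×25.5 rectangle; the cube at (16, 8) is not intersected at this z (z outside [5, 16]); Merging all regions: only the 29×25.5 cube is present, so the union is just that shape — 1 connected region. The result has 1 disconnected region.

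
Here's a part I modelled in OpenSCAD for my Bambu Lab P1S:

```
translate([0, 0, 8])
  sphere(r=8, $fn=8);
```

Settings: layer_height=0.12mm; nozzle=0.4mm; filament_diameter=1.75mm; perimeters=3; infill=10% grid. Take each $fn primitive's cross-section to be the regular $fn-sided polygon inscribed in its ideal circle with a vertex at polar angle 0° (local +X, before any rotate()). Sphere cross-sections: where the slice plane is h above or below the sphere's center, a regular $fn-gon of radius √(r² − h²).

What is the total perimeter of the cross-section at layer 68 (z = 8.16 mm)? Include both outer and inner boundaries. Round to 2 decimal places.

At z = 8.16 mm: the r=8 sphere contributes a regular 8-gon of circumradius √(8²−0.16²) = 7.998 (perimeter = 2·8·7.998·sin(180°/8) = 48.97 mm). Overall, the cross-section is a single solid region. Total boundary length (outer) = 48.97 mm.

48.97 mm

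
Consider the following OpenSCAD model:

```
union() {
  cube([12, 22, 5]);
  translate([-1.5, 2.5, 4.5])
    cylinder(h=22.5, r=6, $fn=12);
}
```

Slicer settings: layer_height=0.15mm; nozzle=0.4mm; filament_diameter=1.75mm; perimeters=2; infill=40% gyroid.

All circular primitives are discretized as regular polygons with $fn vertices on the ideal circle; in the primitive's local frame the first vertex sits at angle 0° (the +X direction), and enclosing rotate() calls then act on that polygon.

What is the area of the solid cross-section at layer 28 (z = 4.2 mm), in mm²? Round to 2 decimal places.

At z = 4.2 mm: the 12×22 cube contributes its full rectangle (area 264.00 mm²); the cylinder at (-1.5, 2.5) does not reach this height (z outside [4.5, 27]); Merging all regions: only the 12×22 cube is present, so the union is just that shape — area = 264.00 mm². Overall, the cross-section is a single solid region. Net area = 264.00 mm².

264.00 mm²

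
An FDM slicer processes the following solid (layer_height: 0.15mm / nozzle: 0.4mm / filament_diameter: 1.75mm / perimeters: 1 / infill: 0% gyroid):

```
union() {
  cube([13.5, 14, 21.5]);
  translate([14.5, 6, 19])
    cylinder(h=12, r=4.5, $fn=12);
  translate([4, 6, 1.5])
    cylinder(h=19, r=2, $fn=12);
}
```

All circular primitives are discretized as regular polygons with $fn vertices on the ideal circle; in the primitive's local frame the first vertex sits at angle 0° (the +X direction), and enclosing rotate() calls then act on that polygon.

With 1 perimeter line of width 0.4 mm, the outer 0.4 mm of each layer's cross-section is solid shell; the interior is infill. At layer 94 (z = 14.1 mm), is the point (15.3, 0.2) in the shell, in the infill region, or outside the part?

At z = 14.1 mm: the cube is present — its section is the full 13.5×14 rectangle; the cylinder at (14.5, 6) is not intersected at this z (z outside [19, 31]); the r=2 cylinder at (4, 6) contributes a regular 12-gon of circumradius 2; Merging all regions: the r=2 cylinder at (4, 6) lies entirely inside the 13.5×14 cube, so the union is just the 13.5×14 cube — 1 connected region. Overall, the cross-section is a single solid region. The nearest boundary edge runs (13.50, 14.00)→(13.50, 0.00); distance from the point to it = 1.80 mm. The point is not inside any of the regions above, so it lies outside the cross-section (1.80 mm from the nearest boundary).

outside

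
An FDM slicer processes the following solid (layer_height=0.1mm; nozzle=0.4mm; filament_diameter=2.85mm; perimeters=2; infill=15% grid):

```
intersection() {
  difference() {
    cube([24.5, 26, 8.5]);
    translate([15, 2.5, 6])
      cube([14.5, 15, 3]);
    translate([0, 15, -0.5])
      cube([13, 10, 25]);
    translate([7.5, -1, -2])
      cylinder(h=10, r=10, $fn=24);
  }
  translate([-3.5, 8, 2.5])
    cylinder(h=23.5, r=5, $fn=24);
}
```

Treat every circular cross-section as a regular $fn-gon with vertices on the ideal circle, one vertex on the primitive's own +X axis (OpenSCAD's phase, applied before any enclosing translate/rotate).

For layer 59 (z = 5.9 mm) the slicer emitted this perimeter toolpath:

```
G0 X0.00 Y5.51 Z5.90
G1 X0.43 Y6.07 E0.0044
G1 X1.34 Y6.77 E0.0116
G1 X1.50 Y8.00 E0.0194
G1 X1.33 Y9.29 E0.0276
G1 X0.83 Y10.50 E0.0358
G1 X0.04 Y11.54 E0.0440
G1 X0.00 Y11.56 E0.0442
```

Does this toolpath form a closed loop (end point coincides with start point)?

Start point (G0): (0.00, 5.51). End point (last G1): the path does not return to the start — open.

no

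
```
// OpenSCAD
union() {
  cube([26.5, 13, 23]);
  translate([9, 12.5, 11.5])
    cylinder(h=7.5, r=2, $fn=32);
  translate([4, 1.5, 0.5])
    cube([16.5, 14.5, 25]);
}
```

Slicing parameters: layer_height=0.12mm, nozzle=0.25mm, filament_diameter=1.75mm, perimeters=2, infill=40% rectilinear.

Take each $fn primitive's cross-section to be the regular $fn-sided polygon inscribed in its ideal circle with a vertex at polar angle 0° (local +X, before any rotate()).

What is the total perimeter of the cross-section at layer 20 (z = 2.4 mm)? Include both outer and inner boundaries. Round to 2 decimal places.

85.00 mm

At z = 2.4 mm: the 26.5×13 cube contributes its full rectangle (perimeter 79.00 mm); the cylinder at (9, 12.5) does not reach this height (z outside [11.5, 19]); the cube at (4, 1.5) (footprint 16.5×14.5) is included at this height (perimeter 62.00 mm); Combining (union): the regions partially overlap (shared area 189.75 mm²), so the edge portions inside another operand are dropped and the merged outline is re-measured after clipping — boundary = 85.00 mm. Overall, the cross-section is a single solid region. Total boundary length (outer) = 85.00 mm.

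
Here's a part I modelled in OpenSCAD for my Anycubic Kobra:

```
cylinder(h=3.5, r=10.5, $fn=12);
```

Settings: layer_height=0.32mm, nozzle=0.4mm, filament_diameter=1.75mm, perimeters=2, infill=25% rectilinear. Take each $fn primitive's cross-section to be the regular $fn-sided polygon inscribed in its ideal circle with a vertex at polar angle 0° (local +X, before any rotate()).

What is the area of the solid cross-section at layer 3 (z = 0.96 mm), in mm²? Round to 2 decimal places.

At z = 0.96 mm: the r=10.5 cylinder contributes a regular 12-gon of circumradius 10.5 (area = (12/2)·10.500²·sin(360°/12) = 330.75 mm²). Overall, the cross-section is a single solid region. Net area = 330.75 mm².

330.75 mm²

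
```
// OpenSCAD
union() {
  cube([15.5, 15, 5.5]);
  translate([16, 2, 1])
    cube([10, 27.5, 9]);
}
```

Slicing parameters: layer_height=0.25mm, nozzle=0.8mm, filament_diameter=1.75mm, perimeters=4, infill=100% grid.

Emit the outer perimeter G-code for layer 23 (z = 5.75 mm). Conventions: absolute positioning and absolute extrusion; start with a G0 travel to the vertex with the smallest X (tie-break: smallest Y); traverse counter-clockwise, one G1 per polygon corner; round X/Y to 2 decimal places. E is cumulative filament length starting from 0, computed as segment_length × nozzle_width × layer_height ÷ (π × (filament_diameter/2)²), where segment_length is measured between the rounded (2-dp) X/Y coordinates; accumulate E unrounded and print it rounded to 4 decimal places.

At z = 5.75 mm: the cube is absent (z outside [0, 5.5]); the cube at (16, 2) is present — its section is the full 10×27.5 rectangle; Combining (union): only the 10×27.5 cube at (16, 2) is present, so the union is just that shape — 1 connected region. The outline is a single polygon with 4 vertices. Extrusion per mm of travel: 0.8 × 0.25 / (π × 0.875²) = 0.083150. Accumulating E over each segment gives final E = 6.2363.

G0 X16.00 Y2.00 Z5.75
G1 X26.00 Y2.00 E0.8315
G1 X26.00 Y29.50 E3.1181
G1 X16.00 Y29.50 E3.9496
G1 X16.00 Y2.00 E6.2363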